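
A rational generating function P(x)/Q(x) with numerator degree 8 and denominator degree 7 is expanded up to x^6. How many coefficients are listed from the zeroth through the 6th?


Expanding up to x^6 gives the coefficients for x^0, x^1, ..., x^6.
That is 6 + 1 = 7 coefficients in total.

7


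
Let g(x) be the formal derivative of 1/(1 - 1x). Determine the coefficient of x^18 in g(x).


Differentiate termwise: d/dx sum_{k>=0} 1^k x^k = sum_{k>=1} k 1^k x^(k-1) = sum_{j>=0} (j+1) 1^(j+1) x^j.
Equivalently, d/dx [1/(1 - 1x)] = 1/(1 - 1x)^2.
For j = 18: 19 * 1^19 = 19 * 1 = 19.

19


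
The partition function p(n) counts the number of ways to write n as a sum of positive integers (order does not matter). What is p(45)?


Using the generating function prod_{k>=1} 1/(1-x^k), we compute p(45).
By dynamic programming over parts 1 through 45:
p(45) = 89134

89134


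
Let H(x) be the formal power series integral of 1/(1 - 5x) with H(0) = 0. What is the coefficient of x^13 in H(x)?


1/(1 - 5x) = sum_{k>=0} 5^k x^k. Integrating termwise with H(0) = 0:
H(x) = sum_{k>=0} 5^k x^(k+1) / (k+1) = sum_{m>=1} 5^(m-1) x^m / m.
For m = 13: 5^12/13 = 244140625/13 = 244140625/13.

244140625/13


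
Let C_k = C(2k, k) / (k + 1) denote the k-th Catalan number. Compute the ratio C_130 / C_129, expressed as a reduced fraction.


Using C_k = (2k)! / (k! (k+1)!), the ratio C_{k+1}/C_k simplifies to
C_{k+1}/C_k = [(2k+2)! / ((k+1)! (k+2)!)] * [k! (k+1)! / (2k)!]
 = (2k+2)(2k+1) / ((k+1)(k+2)) = 2(2k+1) / (k+2).
For k = 129: 2(2*129 + 1) / (129 + 2) = 518/131 = 518/131.

518/131


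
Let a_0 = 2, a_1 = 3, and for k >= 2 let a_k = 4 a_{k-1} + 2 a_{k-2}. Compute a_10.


Iterating the recurrence forward:
a_0 = 2
a_1 = 3
a_2 = 4*3 + 2*2 = 16
a_3 = 4*16 + 2*3 = 70
a_4 = 4*70 + 2*16 = 312
a_5 = 4*312 + 2*70 = 1388
a_6 = 4*1388 + 2*312 = 6176
a_7 = 4*6176 + 2*1388 = 27480
a_8 = 4*27480 + 2*6176 = 122272
a_9 = 4*122272 + 2*27480 = 544048
a_10 = 4*544048 + 2*122272 = 2420736
So a_10 = 2420736.

2420736


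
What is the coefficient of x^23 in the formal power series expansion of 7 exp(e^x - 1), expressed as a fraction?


exp(e^x - 1) is the exponential generating function for the Bell numbers Bell_k: exp(e^x - 1) = sum_{k>=0} Bell_k x^k / k!.
So the coefficient of x^23 in 7 exp(e^x - 1) is 7 Bell_23 / 23!.
Computing: Bell_23 = 44152005855084346 and 23! = 25852016738884976640000, giving
7 * 44152005855084346/25852016738884976640000 = 22076002927542173/1846572624206069760000.

22076002927542173/1846572624206069760000


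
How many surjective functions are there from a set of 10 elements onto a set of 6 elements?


By inclusion-exclusion on which target elements are missed, the number of surjections from an n-set onto a k-set is
surj(n, k) = sum_{j=0}^{k} (-1)^j C(k, j) (k - j)^n.
Equivalently surj(n, k) = k! * S(n, k), where S(n, k) is the Stirling number of the second kind.
For n = 10, k = 6:
S(10, 6) = 22827, so
surj = 6! * 22827 = 720 * 22827 = 16435440.

16435440


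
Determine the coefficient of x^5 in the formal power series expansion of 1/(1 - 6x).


The geometric series identity gives 1/(1 - c x) = sum_{k>=0} c^k x^k, so the coefficient of x^k is c^k.
Here c = 6 and k = 5.
Computing: 6^5 = 7776

7776


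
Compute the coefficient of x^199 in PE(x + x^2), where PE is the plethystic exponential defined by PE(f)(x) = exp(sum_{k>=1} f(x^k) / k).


With f(x) = x + x^2, the exponent is sum_{k>=1} (x^k + x^(2k)) / k = -ln(1 - x) - ln(1 - x^2). Exponentiating:
PE(x + x^2) = 1 / ((1 - x)(1 - x^2)).
This is the generating function for partitions of n into parts of size 1 or 2. The number of 2's can be any j in 0..99, and the rest are 1's, so
[x^199] = floor(199/2) + 1 = 100.

100


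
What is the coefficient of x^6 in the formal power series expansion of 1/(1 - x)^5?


The expansion 1/(1 - x)^r = sum_{k>=0} C(k + r - 1, r - 1) x^k follows from the multiset / negative-binomial theorem (or from repeated differentiation of the geometric series).
For r = 5 and k = 6:
C(10, 4) = 3628800 / (24 * 720) = 210.

210


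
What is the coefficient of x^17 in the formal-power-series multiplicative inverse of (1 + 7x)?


The inverse is 1/(1 + 7x). Apply the geometric identity 1/(1 - y) = sum_{k>=0} y^k with y = -7x:
1/(1 + 7x) = sum_{k>=0} (-7)^k x^k.
So the coefficient of x^17 is (-7)^17 = -232630513987207.

-232630513987207


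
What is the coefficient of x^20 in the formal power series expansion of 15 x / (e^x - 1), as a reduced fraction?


The exponential generating function for Bernoulli numbers is
x / (e^x - 1) = sum_{k>=0} B_k x^k / k!.
So the coefficient of x^20 in 15 x / (e^x - 1) is 15 B_20 / 20!.
Computing: B_20 = -174611/330, 20! = 2432902008176640000, giving
15 * -174611/330 / 2432902008176640000 = -174611/53523844179886080000.

-174611/53523844179886080000


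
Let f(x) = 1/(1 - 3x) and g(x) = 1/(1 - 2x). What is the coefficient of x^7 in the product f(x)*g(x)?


The coefficient of x^n in f*g is the Cauchy product: sum_{k=0}^{n} a^k * b^(n-k).
With a=3, b=2, n=7:
sum_{k=0}^{7} 3^k * 2^(7-k)
= 6305

6305


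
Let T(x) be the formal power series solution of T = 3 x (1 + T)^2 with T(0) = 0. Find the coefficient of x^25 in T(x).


Apply the Lagrange inversion formula: if T = 3 x * phi(T) with phi(t) = (1 + t)^2, then [x^n] T = 3^n * (1/n) [t^(n-1)] phi(t)^n = 3^n * (1/n) [t^(n-1)] (1 + t)^(2n) = 3^n * (1/n) C(2n, n-1).
Using the identity C(2n, n-1) = C(2n, n) * n / (n+1), the unscaled factor equals C(2n, n) / (n+1) = C_n, the n-th Catalan number.
For n = 25: C_25 = C(50, 25) / 26 = 126410606437752/26 = 4861946401452.
With the 3^25 = 847288609443 factor, the coefficient is 847288609443 * 4861946401452 = 4119471805672662916111236.

4119471805672662916111236


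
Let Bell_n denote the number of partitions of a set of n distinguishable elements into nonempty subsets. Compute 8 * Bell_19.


Bell_19 can be computed from the Bell triangle or from Dobinski's identity Bell_n = (1/e) * sum_{k>=0} k^n / k!.
Computing Bell_19 = 5832742205057.
Then 8 * 5832742205057 = 46661937640456.

46661937640456


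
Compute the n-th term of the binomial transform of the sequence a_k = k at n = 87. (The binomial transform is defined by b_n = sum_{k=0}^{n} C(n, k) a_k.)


With a_k = k, b_n = sum_{k=0}^{n} C(n, k) k. Using k * C(n, k) = n * C(n-1, k-1) gives b_n = n * sum_{k>=1} C(n-1, k-1) = n * 2^(n-1).
For n = 87: 87 * 2^86 = 87 * 77371252455336267181195264 = 6731298963614255244763987968.

6731298963614255244763987968


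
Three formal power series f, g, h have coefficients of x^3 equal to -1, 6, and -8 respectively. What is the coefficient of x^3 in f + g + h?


Series addition is componentwise:
-1 + 6 + -8
= -3

-3


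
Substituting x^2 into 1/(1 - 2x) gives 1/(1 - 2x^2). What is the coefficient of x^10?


The coefficient of x^(2m) in 1/(1 - 2x^2) is 2^m.
With n = 10 = 2*5, the coefficient is 2^5 = 32.

32


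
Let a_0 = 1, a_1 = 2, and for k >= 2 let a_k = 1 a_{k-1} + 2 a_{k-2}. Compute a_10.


Iterating the recurrence forward:
a_0 = 1
a_1 = 2
a_2 = 1*2 + 2*1 = 4
a_3 = 1*4 + 2*2 = 8
a_4 = 1*8 + 2*4 = 16
a_5 = 1*16 + 2*8 = 32
a_6 = 1*32 + 2*16 = 64
a_7 = 1*64 + 2*32 = 128
a_8 = 1*128 + 2*64 = 256
a_9 = 1*256 + 2*128 = 512
a_10 = 1*512 + 2*256 = 1024
So a_10 = 1024.

1024


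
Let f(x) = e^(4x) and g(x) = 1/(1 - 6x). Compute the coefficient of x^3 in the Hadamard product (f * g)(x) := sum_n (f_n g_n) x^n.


Expanding: f_k = 4^k/k! (from e^(4x)) and g_k = 6^k (from 1/(1 - 6x)). So the Hadamard coefficient (f * g)_k = 4^k 6^k / k! = (24)^k / k!.
For k = 3: 24^3/3! = 13824/6 = 2304.

2304


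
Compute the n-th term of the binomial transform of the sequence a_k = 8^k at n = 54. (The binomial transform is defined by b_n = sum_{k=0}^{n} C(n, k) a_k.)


With a_k = 8^k, b_n = sum_{k=0}^{n} C(n, k) 8^k = (1 + 8)^n by the binomial theorem.
For n = 54: (1 + 8)^54 = 9^54 = 3381391913522726342930221472392241170198527451848561.

3381391913522726342930221472392241170198527451848561


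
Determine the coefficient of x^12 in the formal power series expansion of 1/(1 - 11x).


The geometric series identity gives 1/(1 - c x) = sum_{k>=0} c^k x^k, so the coefficient of x^k is c^k.
Here c = 11 and k = 12.
Computing: 11^12 = 3138428376721

3138428376721


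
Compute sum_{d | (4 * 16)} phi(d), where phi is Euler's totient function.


First, 4 * 16 = 64. One classical identity is sum_{d | n} phi(d) = n (each k in [1, n] has a unique gcd with n, and among the k's with gcd(k, n) = n/d there are phi(d) of them). So the sum equals 64. We also verify directly:
Divisors of 64: 1, 2, 4, 8, 16, 32, 64.
phi values: 1, 1, 2, 4, 8, 16, 32.
Sum = 64.

64


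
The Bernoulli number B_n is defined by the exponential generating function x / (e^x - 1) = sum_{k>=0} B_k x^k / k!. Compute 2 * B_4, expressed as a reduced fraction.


Bernoulli numbers can also be computed recursively via B_0 = 1 and sum_{j=0}^{m} C(m+1, j) B_j = 0 for m >= 1. Odd-index Bernoulli numbers vanish for k >= 3.
Computing B_4 = -1/30, so 2 * B_4 = 2 * -1/30 = -1/15.

-1/15


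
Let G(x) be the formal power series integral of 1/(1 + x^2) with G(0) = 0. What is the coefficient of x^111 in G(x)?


1/(1 + x^2) = sum_{j>=0} (-1)^j x^(2j). Integrating termwise with G(0) = 0:
G(x) = sum_{j>=0} (-1)^j x^(2j+1) / (2j+1) = arctan(x).
Only odd powers are nonzero. For x^111 write 111 = 2*55 + 1, giving
(-1)^55 / 111 = -1/111 = -1/111.

-1/111


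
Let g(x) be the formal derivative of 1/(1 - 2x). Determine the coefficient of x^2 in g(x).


Differentiate termwise: d/dx sum_{k>=0} 2^k x^k = sum_{k>=1} k 2^k x^(k-1) = sum_{j>=0} (j+1) 2^(j+1) x^j.
Equivalently, d/dx [1/(1 - 2x)] = 2/(1 - 2x)^2.
For j = 2: 3 * 2^3 = 3 * 8 = 24.

24


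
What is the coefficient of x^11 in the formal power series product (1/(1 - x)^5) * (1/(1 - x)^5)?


Combine the factors: (1/(1 - x)^5) * (1/(1 - x)^5) = 1/(1 - x)^10.
Then use 1/(1 - x)^r = sum_{k>=0} C(k + r - 1, r - 1) x^k with r = 10 and k = 11:
C(20, 9) = 167960.

167960


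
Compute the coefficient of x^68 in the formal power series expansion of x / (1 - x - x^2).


Let f(x) = sum_{k>=0} a_k x^k. Multiplying f(x) * (1 - x - x^2) = x and matching coefficients gives a_0 = 0, a_1 = 1, and a_k = a_{k-1} + a_{k-2} for k >= 2. These are the Fibonacci numbers F_k.
Iterating from F_0 = 0, F_1 = 1:
F_0=0, F_1=1, F_2=1, F_3=2, F_4=3, F_5=5, F_6=8, F_7=13, F_8=21, F_9=34, ...
F_68 = 72723460248141.

72723460248141


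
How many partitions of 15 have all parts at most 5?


Using the generating function (1-x)^(-1)(1-x^2)^(-1)...(1-x^5)^(-1),
the coefficient of x^15 counts these restricted partitions.
Result = 84

84


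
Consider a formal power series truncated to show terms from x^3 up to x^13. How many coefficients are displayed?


From x^3 to x^13 inclusive, the count is 13 - 3 + 1 = 11.

11


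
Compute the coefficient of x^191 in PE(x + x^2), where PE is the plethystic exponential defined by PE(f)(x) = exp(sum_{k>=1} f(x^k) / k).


With f(x) = x + x^2, the exponent is sum_{k>=1} (x^k + x^(2k)) / k = -ln(1 - x) - ln(1 - x^2). Exponentiating:
PE(x + x^2) = 1 / ((1 - x)(1 - x^2)).
This is the generating function for partitions of n into parts of size 1 or 2. The number of 2's can be any j in 0..95, and the rest are 1's, so
[x^191] = floor(191/2) + 1 = 96.

96


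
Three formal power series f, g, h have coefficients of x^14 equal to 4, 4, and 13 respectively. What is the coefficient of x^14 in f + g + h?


Series addition is componentwise:
4 + 4 + 13
= 21

21


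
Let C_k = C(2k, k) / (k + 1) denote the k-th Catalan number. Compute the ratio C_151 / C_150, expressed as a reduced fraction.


Using C_k = (2k)! / (k! (k+1)!), the ratio C_{k+1}/C_k simplifies to
C_{k+1}/C_k = [(2k+2)! / ((k+1)! (k+2)!)] * [k! (k+1)! / (2k)!]
 = (2k+2)(2k+1) / ((k+1)(k+2)) = 2(2k+1) / (k+2).
For k = 150: 2(2*150 + 1) / (150 + 2) = 602/152 = 301/76.

301/76


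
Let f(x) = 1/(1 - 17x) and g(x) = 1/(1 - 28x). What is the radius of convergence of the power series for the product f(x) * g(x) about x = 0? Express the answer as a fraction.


The radius of 1/(1 - 17x) is 1/17 (nearest singularity at x = 1/17), and the radius of 1/(1 - 28x) is 1/28.
The product f(x)*g(x) = 1/((1 - 17x)(1 - 28x)) has singularities at both 1/17 and 1/28, so its radius of convergence is the distance to the nearest one:
min(1/17, 1/28) = 1/28.

1/28


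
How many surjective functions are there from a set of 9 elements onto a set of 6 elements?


By inclusion-exclusion on which target elements are missed, the number of surjections from an n-set onto a k-set is
surj(n, k) = sum_{j=0}^{k} (-1)^j C(k, j) (k - j)^n.
Equivalently surj(n, k) = k! * S(n, k), where S(n, k) is the Stirling number of the second kind.
For n = 9, k = 6:
S(9, 6) = 2646, so
surj = 6! * 2646 = 720 * 2646 = 1905120.

1905120


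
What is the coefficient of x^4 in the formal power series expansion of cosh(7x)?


The Maclaurin series is cosh(t) = sum_{m>=0} t^(2m) / (2m)!, so substituting t = 7x, only even powers of x are nonzero, with coefficient of x^(2m) equal to 7^(2m) / (2m)!.
For x^4 the coefficient is 7^4/4! = 2401/24 = 2401/24.

2401/24


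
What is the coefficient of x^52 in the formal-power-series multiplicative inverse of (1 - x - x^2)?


Let the inverse be f(x) = sum_{k>=0} a_k x^k. From f(x) * (1 - x - x^2) = 1 and matching coefficients:
 x^0: a_0 = 1.
 x^1: a_1 - a_0 = 0, so a_1 = 1.
 x^k (k >= 2): a_k - a_{k-1} - a_{k-2} = 0, i.e. a_k = a_{k-1} + a_{k-2}.
This is the Fibonacci-type recurrence shifted so that a_0 = a_1 = 1.
Iterating: a_0=1, a_1=1, a_2=2, a_3=3, a_4=5, a_5=8, a_6=13, a_7=21, a_8=34, a_9=55, ...
a_52 = 53316291173.

53316291173


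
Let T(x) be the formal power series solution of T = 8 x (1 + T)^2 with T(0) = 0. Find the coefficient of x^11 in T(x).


Apply the Lagrange inversion formula: if T = 8 x * phi(T) with phi(t) = (1 + t)^2, then [x^n] T = 8^n * (1/n) [t^(n-1)] phi(t)^n = 8^n * (1/n) [t^(n-1)] (1 + t)^(2n) = 8^n * (1/n) C(2n, n-1).
Using the identity C(2n, n-1) = C(2n, n) * n / (n+1), the unscaled factor equals C(2n, n) / (n+1) = C_n, the n-th Catalan number.
For n = 11: C_11 = C(22, 11) / 12 = 705432/12 = 58786.
With the 8^11 = 8589934592 factor, the coefficient is 8589934592 * 58786 = 504967894925312.

504967894925312


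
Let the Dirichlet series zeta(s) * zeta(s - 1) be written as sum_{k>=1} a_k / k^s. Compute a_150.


Convolution gives a_k = sum_{d | k} d * 1 = sum_{d | k} d = sigma(k), the sum of positive divisors of k.
For k = 150, the divisors are 1, 2, 3, 5, 6, 10, 15, 25, 30, 50, 75, 150, so
sigma(150) = 1 + 2 + 3 + 5 + 6 + 10 + 15 + 25 + 30 + 50 + 75 + 150 = 372.

372


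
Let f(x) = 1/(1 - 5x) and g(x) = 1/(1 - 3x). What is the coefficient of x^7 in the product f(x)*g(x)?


The coefficient of x^n in f*g is the Cauchy product: sum_{k=0}^{n} a^k * b^(n-k).
With a=5, b=3, n=7:
sum_{k=0}^{7} 5^k * 3^(7-k)
= 192032

192032


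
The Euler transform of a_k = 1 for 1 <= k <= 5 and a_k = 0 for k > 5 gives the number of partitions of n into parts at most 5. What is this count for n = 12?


Partitions of 12 into parts at most 5:
Using generating function (1-x)^(-1)(1-x^2)^(-1)...(1-x^5)^(-1),
the coefficient of x^12 = 47

47


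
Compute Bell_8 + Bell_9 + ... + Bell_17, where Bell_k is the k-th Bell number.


Recall Bell_k counts set partitions of a k-set (with Bell_0 = 1 by convention).
Bell_8 through Bell_17: 4140, 21147, 115975, 678570, 4213597, 27644437, 190899322, 1382958545, 10480142147, 82864869804
Sum = 4140 + 21147 + 115975 + 678570 + 4213597 + 27644437 + 190899322 + 1382958545 + 10480142147 + 82864869804 = 94951547684.

94951547684


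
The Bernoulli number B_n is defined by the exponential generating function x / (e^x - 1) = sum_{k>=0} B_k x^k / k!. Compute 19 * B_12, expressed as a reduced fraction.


Bernoulli numbers can also be computed recursively via B_0 = 1 and sum_{j=0}^{m} C(m+1, j) B_j = 0 for m >= 1. Odd-index Bernoulli numbers vanish for k >= 3.
Computing B_12 = -691/2730, so 19 * B_12 = 19 * -691/2730 = -13129/2730.

-13129/2730


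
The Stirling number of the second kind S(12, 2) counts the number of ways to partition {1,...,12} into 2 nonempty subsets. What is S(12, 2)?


Using the explicit formula S(n,k) = (1/k!) sum_{j=0}^{k} (-1)^(k-j) C(k,j) j^n:
S(12, 2) = 2047
Equivalently, S(n,k) is n! times the coefficient of x^n in the EGF (e^x - 1)^k / k!.

2047


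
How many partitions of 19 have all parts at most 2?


Using the generating function (1-x)^(-1)(1-x^2)^(-1),
the coefficient of x^19 counts these restricted partitions.
Result = 10

10


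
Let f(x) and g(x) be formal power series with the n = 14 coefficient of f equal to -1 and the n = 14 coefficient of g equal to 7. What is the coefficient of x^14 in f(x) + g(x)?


Addition of formal power series is termwise.
The coefficient of x^14 in f + g = -1 + 7
= 6

6


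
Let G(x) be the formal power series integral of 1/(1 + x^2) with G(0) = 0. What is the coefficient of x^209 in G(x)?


1/(1 + x^2) = sum_{j>=0} (-1)^j x^(2j). Integrating termwise with G(0) = 0:
G(x) = sum_{j>=0} (-1)^j x^(2j+1) / (2j+1) = arctan(x).
Only odd powers are nonzero. For x^209 write 209 = 2*104 + 1, giving
(-1)^104 / 209 = 1/209 = 1/209.

1/209


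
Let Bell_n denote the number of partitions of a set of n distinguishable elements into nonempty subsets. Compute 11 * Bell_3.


Bell_3 can be computed from the Bell triangle or from Dobinski's identity Bell_n = (1/e) * sum_{k>=0} k^n / k!.
Computing Bell_3 = 5.
Then 11 * 5 = 55.

55


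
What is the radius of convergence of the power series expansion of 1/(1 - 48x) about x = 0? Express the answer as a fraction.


Expanding 1/(1 - 48x) = sum_{k>=0} 48^k x^k, the series converges when |48x| < 1, i.e., |x| < 1/48.
So the radius of convergence is 1/48 = 1/48.

1/48


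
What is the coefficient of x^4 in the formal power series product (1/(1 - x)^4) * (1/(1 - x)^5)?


Combine the factors: (1/(1 - x)^4) * (1/(1 - x)^5) = 1/(1 - x)^9.
Then use 1/(1 - x)^r = sum_{k>=0} C(k + r - 1, r - 1) x^k with r = 9 and k = 4:
C(12, 8) = 495.

495


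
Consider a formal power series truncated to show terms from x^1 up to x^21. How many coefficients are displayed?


From x^1 to x^21 inclusive, the count is 21 - 1 + 1 = 21.

21


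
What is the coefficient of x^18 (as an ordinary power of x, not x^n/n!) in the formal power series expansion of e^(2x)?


The exponential series is e^y = sum_{k>=0} y^k / k!. Substituting y = 2x gives
e^(2x) = sum_{k>=0} 2^k x^k / k!.
So the coefficient of x^n is a^n/n! with a = 2, n = 18:
2^18 / 18! = 262144/6402373705728000 = 4/97692469875

4/97692469875


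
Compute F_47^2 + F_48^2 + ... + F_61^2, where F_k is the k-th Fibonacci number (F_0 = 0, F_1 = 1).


There is a standard identity sum_{k=0}^{N} F_k^2 = F_N * F_{N+1} (proved inductively from the telescoping relation F_k^2 = F_k F_{k+1} - F_{k-1} F_k). Then
sum_{k=47}^{61} F_k^2 = F_61 F_62 - F_46 F_47.
Computing: F_61 = 2504730781961, F_62 = 4052739537881, F_46 = 1836311903, F_47 = 2971215073.
Sum = 2504730781961 * 4052739537881 - 1836311903 * 2971215073 = 10151016015723333988050722.

10151016015723333988050722


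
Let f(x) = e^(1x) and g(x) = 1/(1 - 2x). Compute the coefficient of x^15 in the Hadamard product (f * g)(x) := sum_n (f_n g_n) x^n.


Expanding: f_k = 1^k/k! (from e^(1x)) and g_k = 2^k (from 1/(1 - 2x)). So the Hadamard coefficient (f * g)_k = 1^k 2^k / k! = (2)^k / k!.
For k = 15: 2^15/15! = 32768/1307674368000 = 16/638512875.

16/638512875


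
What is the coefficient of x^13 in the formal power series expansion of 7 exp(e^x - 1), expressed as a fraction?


exp(e^x - 1) is the exponential generating function for the Bell numbers Bell_k: exp(e^x - 1) = sum_{k>=0} Bell_k x^k / k!.
So the coefficient of x^13 in 7 exp(e^x - 1) is 7 Bell_13 / 13!.
Computing: Bell_13 = 27644437 and 13! = 6227020800, giving
7 * 27644437/6227020800 = 27644437/889574400.

27644437/889574400


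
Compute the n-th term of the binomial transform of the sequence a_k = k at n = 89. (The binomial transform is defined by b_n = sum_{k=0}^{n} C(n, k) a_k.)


With a_k = k, b_n = sum_{k=0}^{n} C(n, k) k. Using k * C(n, k) = n * C(n-1, k-1) gives b_n = n * sum_{k>=1} C(n-1, k-1) = n * 2^(n-1).
For n = 89: 89 * 2^88 = 89 * 309485009821345068724781056 = 27544165874099711116505513984.

27544165874099711116505513984


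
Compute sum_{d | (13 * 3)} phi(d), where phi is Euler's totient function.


First, 13 * 3 = 39. One classical identity is sum_{d | n} phi(d) = n (each k in [1, n] has a unique gcd with n, and among the k's with gcd(k, n) = n/d there are phi(d) of them). So the sum equals 39. We also verify directly:
Divisors of 39: 1, 3, 13, 39.
phi values: 1, 2, 12, 24.
Sum = 39.

39


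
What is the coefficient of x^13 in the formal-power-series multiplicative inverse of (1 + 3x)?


The inverse is 1/(1 + 3x). Apply the geometric identity 1/(1 - y) = sum_{k>=0} y^k with y = -3x:
1/(1 + 3x) = sum_{k>=0} (-3)^k x^k.
So the coefficient of x^13 is (-3)^13 = -1594323.

-1594323


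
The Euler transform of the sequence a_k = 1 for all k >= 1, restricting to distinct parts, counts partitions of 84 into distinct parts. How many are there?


Partitions of 84 into distinct parts can be computed via generating function.
Product (1+x)(1+x^2)(1+x^3)...
The coefficient of x^84 = 111322

111322


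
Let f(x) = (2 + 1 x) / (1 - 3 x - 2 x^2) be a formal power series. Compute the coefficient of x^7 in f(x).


Write f(x) = sum_{k>=0} a_k x^k. Multiplying both sides by 1 - 3 x - 2 x^2 gives
(1 - 3 x - 2 x^2) sum_{k>=0} a_k x^k = 2 + 1 x.
Matching coefficients:
 x^0: a_0 = 2
 x^1: a_1 - 3 a_0 = 1  =>  a_1 = 3*2 + 1 = 7
 x^k (k >= 2): a_k = 3 a_{k-1} + 2 a_{k-2}.
Iterating: a_2 = 25, a_3 = 89, a_4 = 317, a_5 = 1129, a_6 = 4021, a_7 = 14321.
So the coefficient of x^7 is 14321.

14321


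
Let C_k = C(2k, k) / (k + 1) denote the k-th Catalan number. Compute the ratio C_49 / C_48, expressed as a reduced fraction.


Using C_k = (2k)! / (k! (k+1)!), the ratio C_{k+1}/C_k simplifies to
C_{k+1}/C_k = [(2k+2)! / ((k+1)! (k+2)!)] * [k! (k+1)! / (2k)!]
 = (2k+2)(2k+1) / ((k+1)(k+2)) = 2(2k+1) / (k+2).
For k = 48: 2(2*48 + 1) / (48 + 2) = 194/50 = 97/25.

97/25


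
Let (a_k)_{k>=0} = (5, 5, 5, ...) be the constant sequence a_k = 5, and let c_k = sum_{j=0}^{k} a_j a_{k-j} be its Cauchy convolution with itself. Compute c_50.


Since a_j = 5 for all j >= 0, the convolution sum becomes
c_k = sum_{j=0}^{k} 5 * 5 = 25 * (k + 1).
Equivalently, the generating function of (a_k) is 5/(1 - x) and its square is 25/(1 - x)^2 = sum_{k>=0} 25(k + 1) x^k.
For k = 50: 25 * 51 = 1275.

1275


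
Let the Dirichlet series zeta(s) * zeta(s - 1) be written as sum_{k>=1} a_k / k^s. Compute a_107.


Convolution gives a_k = sum_{d | k} d * 1 = sum_{d | k} d = sigma(k), the sum of positive divisors of k.
For k = 107, the divisors are 1, 107, so
sigma(107) = 1 + 107 = 108.

108


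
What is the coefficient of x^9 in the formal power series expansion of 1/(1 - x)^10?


The negative binomial / multiset identity is
1/(1 - x)^r = sum_{k>=0} C(k + r - 1, r - 1) x^k.
Here r = 10 and k = 9, so the coefficient is
C(9 + 9, 9) = C(18, 9)
= 48620

48620


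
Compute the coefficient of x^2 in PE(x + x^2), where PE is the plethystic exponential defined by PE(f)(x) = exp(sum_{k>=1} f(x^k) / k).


With f(x) = x + x^2, the exponent is sum_{k>=1} (x^k + x^(2k)) / k = -ln(1 - x) - ln(1 - x^2). Exponentiating:
PE(x + x^2) = 1 / ((1 - x)(1 - x^2)).
This is the generating function for partitions of n into parts of size 1 or 2. The number of 2's can be any j in 0..1, and the rest are 1's, so
[x^2] = floor(2/2) + 1 = 2.

2


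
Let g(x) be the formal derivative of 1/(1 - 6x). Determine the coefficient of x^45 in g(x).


Differentiate termwise: d/dx sum_{k>=0} 6^k x^k = sum_{k>=1} k 6^k x^(k-1) = sum_{j>=0} (j+1) 6^(j+1) x^j.
Equivalently, d/dx [1/(1 - 6x)] = 6/(1 - 6x)^2.
For j = 45: 46 * 6^46 = 46 * 623673825204293256669089197883129856 = 28688995959397489806778103102623973376.

28688995959397489806778103102623973376


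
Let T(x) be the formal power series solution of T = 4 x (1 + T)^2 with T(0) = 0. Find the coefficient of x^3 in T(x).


Apply the Lagrange inversion formula: if T = 4 x * phi(T) with phi(t) = (1 + t)^2, then [x^n] T = 4^n * (1/n) [t^(n-1)] phi(t)^n = 4^n * (1/n) [t^(n-1)] (1 + t)^(2n) = 4^n * (1/n) C(2n, n-1).
Using the identity C(2n, n-1) = C(2n, n) * n / (n+1), the unscaled factor equals C(2n, n) / (n+1) = C_n, the n-th Catalan number.
For n = 3: C_3 = C(6, 3) / 4 = 20/4 = 5.
With the 4^3 = 64 factor, the coefficient is 64 * 5 = 320.

320


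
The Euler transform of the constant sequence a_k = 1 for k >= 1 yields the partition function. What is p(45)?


The Euler transform converts the sequence a_k = 1 into the number of integer partitions.
Using the recurrence or dynamic programming:
p(45) = 89134

89134


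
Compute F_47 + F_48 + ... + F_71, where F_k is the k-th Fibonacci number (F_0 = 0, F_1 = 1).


Use the identity sum_{k=0}^{N} F_k = F_{N+2} - 1 (which follows from F_{k+2} - F_{k+1} = F_k). Then
sum_{k=47}^{71} F_k = (F_{73} - 1) - (F_{48} - 1) = F_{73} - F_{48}.
Computing: F_{73} = 806515533049393, F_{48} = 4807526976, so
Sum = 806515533049393 - 4807526976 = 806510725522417.

806510725522417


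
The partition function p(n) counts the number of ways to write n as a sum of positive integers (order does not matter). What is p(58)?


Using the generating function prod_{k>=1} 1/(1-x^k), we compute p(58).
By dynamic programming over parts 1 through 58:
p(58) = 715220

715220


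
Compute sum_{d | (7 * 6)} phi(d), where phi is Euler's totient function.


First, 7 * 6 = 42. One classical identity is sum_{d | n} phi(d) = n (each k in [1, n] has a unique gcd with n, and among the k's with gcd(k, n) = n/d there are phi(d) of them). So the sum equals 42. We also verify directly:
Divisors of 42: 1, 2, 3, 6, 7, 14, 21, 42.
phi values: 1, 1, 2, 2, 6, 6, 12, 12.
Sum = 42.

42


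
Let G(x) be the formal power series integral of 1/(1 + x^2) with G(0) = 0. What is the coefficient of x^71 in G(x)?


1/(1 + x^2) = sum_{j>=0} (-1)^j x^(2j). Integrating termwise with G(0) = 0:
G(x) = sum_{j>=0} (-1)^j x^(2j+1) / (2j+1) = arctan(x).
Only odd powers are nonzero. For x^71 write 71 = 2*35 + 1, giving
(-1)^35 / 71 = -1/71 = -1/71.

-1/71


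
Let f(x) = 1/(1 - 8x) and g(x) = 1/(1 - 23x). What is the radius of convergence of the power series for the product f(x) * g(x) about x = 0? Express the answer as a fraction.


The radius of 1/(1 - 8x) is 1/8 (nearest singularity at x = 1/8), and the radius of 1/(1 - 23x) is 1/23.
The product f(x)*g(x) = 1/((1 - 8x)(1 - 23x)) has singularities at both 1/8 and 1/23, so its radius of convergence is the distance to the nearest one:
min(1/8, 1/23) = 1/23.

1/23


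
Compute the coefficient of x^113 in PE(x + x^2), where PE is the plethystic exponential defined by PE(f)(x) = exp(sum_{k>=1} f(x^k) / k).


With f(x) = x + x^2, the exponent is sum_{k>=1} (x^k + x^(2k)) / k = -ln(1 - x) - ln(1 - x^2). Exponentiating:
PE(x + x^2) = 1 / ((1 - x)(1 - x^2)).
This is the generating function for partitions of n into parts of size 1 or 2. The number of 2's can be any j in 0..56, and the rest are 1's, so
[x^113] = floor(113/2) + 1 = 57.

57


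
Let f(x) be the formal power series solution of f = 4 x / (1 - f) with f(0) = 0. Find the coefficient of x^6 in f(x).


Apply Lagrange inversion: f = 4 x * phi(f) with phi(t) = 1/(1 - t), so
[x^n] f = 4^n * (1/n) [t^(n-1)] phi(t)^n = 4^n * (1/n) [t^(n-1)] (1 - t)^(-n) = 4^n * (1/n) C(2n - 2, n - 1) = 4^n * C_{n-1}.
For n = 6: C_5 = C(10, 5) / 6 = 252/6 = 42.
With the 4^6 = 4096 factor, the coefficient is 4096 * 42 = 172032.

172032


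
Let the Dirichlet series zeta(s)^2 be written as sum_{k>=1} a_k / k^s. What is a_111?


The Dirichlet convolution of the constant function 1 with itself gives (1 * 1)(k) = sum_{d | k} 1 = d(k), the number of positive divisors of k.
Since zeta(s) = sum_{k>=1} 1/k^s, we have zeta(s)^2 = sum_{k>=1} d(k)/k^s, so a_k = d(k).
For k = 111: the divisors are 1, 3, 37, 111.
Count = 4.

4


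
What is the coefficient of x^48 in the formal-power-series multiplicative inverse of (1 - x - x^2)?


Let the inverse be f(x) = sum_{k>=0} a_k x^k. From f(x) * (1 - x - x^2) = 1 and matching coefficients:
 x^0: a_0 = 1.
 x^1: a_1 - a_0 = 0, so a_1 = 1.
 x^k (k >= 2): a_k - a_{k-1} - a_{k-2} = 0, i.e. a_k = a_{k-1} + a_{k-2}.
This is the Fibonacci-type recurrence shifted so that a_0 = a_1 = 1.
Iterating: a_0=1, a_1=1, a_2=2, a_3=3, a_4=5, a_5=8, a_6=13, a_7=21, a_8=34, a_9=55, ...
a_48 = 7778742049.

7778742049


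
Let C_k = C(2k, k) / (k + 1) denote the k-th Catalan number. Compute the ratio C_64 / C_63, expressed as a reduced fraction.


Using C_k = (2k)! / (k! (k+1)!), the ratio C_{k+1}/C_k simplifies to
C_{k+1}/C_k = [(2k+2)! / ((k+1)! (k+2)!)] * [k! (k+1)! / (2k)!]
 = (2k+2)(2k+1) / ((k+1)(k+2)) = 2(2k+1) / (k+2).
For k = 63: 2(2*63 + 1) / (63 + 2) = 254/65 = 254/65.

254/65


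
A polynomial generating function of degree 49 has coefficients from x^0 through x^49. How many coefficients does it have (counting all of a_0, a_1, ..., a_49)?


A polynomial of degree 49 takes the form a_0 + a_1 x + ... + a_49 x^49.
The number of coefficients is 49 + 1 = 50.

50


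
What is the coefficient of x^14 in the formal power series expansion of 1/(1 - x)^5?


The negative binomial / multiset identity is
1/(1 - x)^r = sum_{k>=0} C(k + r - 1, r - 1) x^k.
Here r = 5 and k = 14, so the coefficient is
C(14 + 4, 4) = C(18, 4)
= 3060

3060


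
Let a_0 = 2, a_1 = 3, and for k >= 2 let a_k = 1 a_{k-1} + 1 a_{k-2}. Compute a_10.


Iterating the recurrence forward:
a_0 = 2
a_1 = 3
a_2 = 1*3 + 1*2 = 5
a_3 = 1*5 + 1*3 = 8
a_4 = 1*8 + 1*5 = 13
a_5 = 1*13 + 1*8 = 21
a_6 = 1*21 + 1*13 = 34
a_7 = 1*34 + 1*21 = 55
a_8 = 1*55 + 1*34 = 89
a_9 = 1*89 + 1*55 = 144
a_10 = 1*144 + 1*89 = 233
So a_10 = 233.

233


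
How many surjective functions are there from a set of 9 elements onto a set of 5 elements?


By inclusion-exclusion on which target elements are missed, the number of surjections from an n-set onto a k-set is
surj(n, k) = sum_{j=0}^{k} (-1)^j C(k, j) (k - j)^n.
Equivalently surj(n, k) = k! * S(n, k), where S(n, k) is the Stirling number of the second kind.
For n = 9, k = 5:
S(9, 5) = 6951, so
surj = 5! * 6951 = 120 * 6951 = 834120.

834120


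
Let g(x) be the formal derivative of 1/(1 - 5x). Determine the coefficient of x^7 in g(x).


Differentiate termwise: d/dx sum_{k>=0} 5^k x^k = sum_{k>=1} k 5^k x^(k-1) = sum_{j>=0} (j+1) 5^(j+1) x^j.
Equivalently, d/dx [1/(1 - 5x)] = 5/(1 - 5x)^2.
For j = 7: 8 * 5^8 = 8 * 390625 = 3125000.

3125000


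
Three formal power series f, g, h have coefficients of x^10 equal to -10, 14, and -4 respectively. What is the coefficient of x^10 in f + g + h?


Series addition is componentwise:
-10 + 14 + -4
= 0

0


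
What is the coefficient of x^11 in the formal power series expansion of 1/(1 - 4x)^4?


The general identity 1/(1 - c x)^r = sum_{k>=0} c^k C(k + r - 1, r - 1) x^k follows by substituting y = c x into 1/(1 - y)^r = sum_{k>=0} C(k + r - 1, r - 1) y^k.
For c = 4, r = 4, k = 11:
4^11 * C(14, 3) = 4194304 * 364 = 1526726656.

1526726656


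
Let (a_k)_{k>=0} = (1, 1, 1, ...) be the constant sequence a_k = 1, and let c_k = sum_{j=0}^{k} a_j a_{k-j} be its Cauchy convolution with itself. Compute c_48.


Since a_j = 1 for all j >= 0, the convolution sum becomes
c_k = sum_{j=0}^{k} 1 * 1 = 1 * (k + 1).
Equivalently, the generating function of (a_k) is 1/(1 - x) and its square is 1/(1 - x)^2 = sum_{k>=0} 1(k + 1) x^k.
For k = 48: 1 * 49 = 49.

49


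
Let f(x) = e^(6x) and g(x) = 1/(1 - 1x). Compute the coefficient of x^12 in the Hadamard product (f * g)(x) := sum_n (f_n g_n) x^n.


Expanding: f_k = 6^k/k! (from e^(6x)) and g_k = 1^k (from 1/(1 - 1x)). So the Hadamard coefficient (f * g)_k = 6^k 1^k / k! = (6)^k / k!.
For k = 12: 6^12/12! = 2176782336/479001600 = 8748/1925.

8748/1925


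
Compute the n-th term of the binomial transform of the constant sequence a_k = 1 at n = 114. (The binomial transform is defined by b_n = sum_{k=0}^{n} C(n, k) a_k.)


With a_k = 1 for all k, b_n = sum_{k=0}^{n} C(n, k) = 2^n by the binomial theorem.
For n = 114: 2^114 = 20769187434139310514121985316880384.

20769187434139310514121985316880384


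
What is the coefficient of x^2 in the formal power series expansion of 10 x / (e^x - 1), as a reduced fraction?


The exponential generating function for Bernoulli numbers is
x / (e^x - 1) = sum_{k>=0} B_k x^k / k!.
So the coefficient of x^2 in 10 x / (e^x - 1) is 10 B_2 / 2!.
Computing: B_2 = 1/6, 2! = 2, giving
10 * 1/6 / 2 = 5/6.

5/6


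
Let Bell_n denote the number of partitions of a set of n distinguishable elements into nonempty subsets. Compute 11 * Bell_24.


Bell_24 can be computed from the Bell triangle or from Dobinski's identity Bell_n = (1/e) * sum_{k>=0} k^n / k!.
Computing Bell_24 = 445958869294805289.
Then 11 * 445958869294805289 = 4905547562242858179.

4905547562242858179


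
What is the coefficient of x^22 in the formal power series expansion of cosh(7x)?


The Maclaurin series is cosh(t) = sum_{m>=0} t^(2m) / (2m)!, so substituting t = 7x, only even powers of x are nonzero, with coefficient of x^(2m) equal to 7^(2m) / (2m)!.
For x^22 the coefficient is 7^22/22! = 3909821048582988049/1124000727777607680000 = 11398895185373143/3276970051829760000.

11398895185373143/3276970051829760000


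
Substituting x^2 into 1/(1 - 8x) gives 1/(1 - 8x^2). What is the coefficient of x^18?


The coefficient of x^(2m) in 1/(1 - 8x^2) is 8^m.
With n = 18 = 2*9, the coefficient is 8^9 = 134217728.

134217728


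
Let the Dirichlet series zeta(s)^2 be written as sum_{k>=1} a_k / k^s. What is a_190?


The Dirichlet convolution of the constant function 1 with itself gives (1 * 1)(k) = sum_{d | k} 1 = d(k), the number of positive divisors of k.
Since zeta(s) = sum_{k>=1} 1/k^s, we have zeta(s)^2 = sum_{k>=1} d(k)/k^s, so a_k = d(k).
For k = 190: the divisors are 1, 2, 5, 10, 19, 38, 95, 190.
Count = 8.

8


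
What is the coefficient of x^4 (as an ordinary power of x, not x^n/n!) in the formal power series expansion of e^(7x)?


The exponential series is e^y = sum_{k>=0} y^k / k!. Substituting y = 7x gives
e^(7x) = sum_{k>=0} 7^k x^k / k!.
So the coefficient of x^n is a^n/n! with a = 7, n = 4:
7^4 / 4! = 2401/24 = 2401/24

2401/24


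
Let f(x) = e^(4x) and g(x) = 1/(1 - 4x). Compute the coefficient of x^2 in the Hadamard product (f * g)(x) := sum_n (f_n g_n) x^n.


Expanding: f_k = 4^k/k! (from e^(4x)) and g_k = 4^k (from 1/(1 - 4x)). So the Hadamard coefficient (f * g)_k = 4^k 4^k / k! = (16)^k / k!.
For k = 2: 16^2/2! = 256/2 = 128.

128


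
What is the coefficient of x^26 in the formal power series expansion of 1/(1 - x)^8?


The negative binomial / multiset identity is
1/(1 - x)^r = sum_{k>=0} C(k + r - 1, r - 1) x^k.
Here r = 8 and k = 26, so the coefficient is
C(26 + 7, 7) = C(33, 7)
= 4272048

4272048


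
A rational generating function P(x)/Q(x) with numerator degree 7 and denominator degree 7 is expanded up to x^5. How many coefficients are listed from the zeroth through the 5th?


Expanding up to x^5 gives the coefficients for x^0, x^1, ..., x^5.
That is 5 + 1 = 6 coefficients in total.

6


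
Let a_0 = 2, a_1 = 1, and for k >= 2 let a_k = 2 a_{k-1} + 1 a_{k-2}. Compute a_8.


Iterating the recurrence forward:
a_0 = 2
a_1 = 1
a_2 = 2*1 + 1*2 = 4
a_3 = 2*4 + 1*1 = 9
a_4 = 2*9 + 1*4 = 22
a_5 = 2*22 + 1*9 = 53
a_6 = 2*53 + 1*22 = 128
a_7 = 2*128 + 1*53 = 309
a_8 = 2*309 + 1*128 = 746
So a_8 = 746.

746


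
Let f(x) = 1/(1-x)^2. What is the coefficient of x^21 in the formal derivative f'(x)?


Differentiate: d/dx [ 1/(1-x)^r ] = r / (1-x)^(r+1).
Here r = 2, so f'(x) = 2 / (1-x)^3.
The expansion of 1/(1-x)^(r+1) has coefficient of x^n equal to C(n+r, r).
So the coefficient of x^21 in f'(x) is
2 * C(23, 2) = 2 * 253 = 506

506


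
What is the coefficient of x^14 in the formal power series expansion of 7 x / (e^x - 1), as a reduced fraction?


The exponential generating function for Bernoulli numbers is
x / (e^x - 1) = sum_{k>=0} B_k x^k / k!.
So the coefficient of x^14 in 7 x / (e^x - 1) is 7 B_14 / 14!.
Computing: B_14 = 7/6, 14! = 87178291200, giving
7 * 7/6 / 87178291200 = 1/10674892800.

1/10674892800


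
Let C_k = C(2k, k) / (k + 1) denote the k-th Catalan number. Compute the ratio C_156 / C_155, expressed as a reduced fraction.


Using C_k = (2k)! / (k! (k+1)!), the ratio C_{k+1}/C_k simplifies to
C_{k+1}/C_k = [(2k+2)! / ((k+1)! (k+2)!)] * [k! (k+1)! / (2k)!]
 = (2k+2)(2k+1) / ((k+1)(k+2)) = 2(2k+1) / (k+2).
For k = 155: 2(2*155 + 1) / (155 + 2) = 622/157 = 622/157.

622/157


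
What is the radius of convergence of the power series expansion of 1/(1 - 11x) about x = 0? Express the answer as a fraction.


Expanding 1/(1 - 11x) = sum_{k>=0} 11^k x^k, the series converges when |11x| < 1, i.e., |x| < 1/11.
So the radius of convergence is 1/11 = 1/11.

1/11


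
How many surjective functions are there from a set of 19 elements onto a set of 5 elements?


By inclusion-exclusion on which target elements are missed, the number of surjections from an n-set onto a k-set is
surj(n, k) = sum_{j=0}^{k} (-1)^j C(k, j) (k - j)^n.
Equivalently surj(n, k) = k! * S(n, k), where S(n, k) is the Stirling number of the second kind.
For n = 19, k = 5:
S(19, 5) = 147589284710, so
surj = 5! * 147589284710 = 120 * 147589284710 = 17710714165200.

17710714165200


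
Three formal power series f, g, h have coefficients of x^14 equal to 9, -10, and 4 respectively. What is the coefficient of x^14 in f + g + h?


Series addition is componentwise:
9 + -10 + 4
= 3

3


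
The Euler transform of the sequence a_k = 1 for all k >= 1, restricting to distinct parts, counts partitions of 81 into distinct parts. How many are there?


Partitions of 81 into distinct parts can be computed via generating function.
Product (1+x)(1+x^2)(1+x^3)...
The coefficient of x^81 = 84756

84756


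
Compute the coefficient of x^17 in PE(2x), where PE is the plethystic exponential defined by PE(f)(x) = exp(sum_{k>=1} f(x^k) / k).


With f(x) = 2x, the exponent is sum_{k>=1} 2 x^k / k = 2 * (-ln(1 - x)). Exponentiating:
PE(2x) = exp(-2 ln(1 - x)) = 1/(1 - x)^2.
By the negative binomial expansion, [x^n] 1/(1 - x)^2 = C(n + 1, 1).
For n = 17: C(18, 1) = 18.

18


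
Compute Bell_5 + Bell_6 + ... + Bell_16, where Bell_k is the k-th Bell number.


Recall Bell_k counts set partitions of a k-set (with Bell_0 = 1 by convention).
Bell_5 through Bell_16: 52, 203, 877, 4140, 21147, 115975, 678570, 4213597, 27644437, 190899322, 1382958545, 10480142147
Sum = 52 + 203 + 877 + 4140 + 21147 + 115975 + 678570 + 4213597 + 27644437 + 190899322 + 1382958545 + 10480142147 = 12086679012.

12086679012


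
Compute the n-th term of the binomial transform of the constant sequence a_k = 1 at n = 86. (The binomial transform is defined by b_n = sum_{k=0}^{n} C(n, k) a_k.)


With a_k = 1 for all k, b_n = sum_{k=0}^{n} C(n, k) = 2^n by the binomial theorem.
For n = 86: 2^86 = 77371252455336267181195264.

77371252455336267181195264


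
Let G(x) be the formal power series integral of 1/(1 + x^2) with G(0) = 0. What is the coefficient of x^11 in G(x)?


1/(1 + x^2) = sum_{j>=0} (-1)^j x^(2j). Integrating termwise with G(0) = 0:
G(x) = sum_{j>=0} (-1)^j x^(2j+1) / (2j+1) = arctan(x).
Only odd powers are nonzero. For x^11 write 11 = 2*5 + 1, giving
(-1)^5 / 11 = -1/11 = -1/11.

-1/11


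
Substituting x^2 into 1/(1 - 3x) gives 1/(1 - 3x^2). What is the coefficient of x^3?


Since 1/(1 - 3x^2) only has even powers of x,
the coefficient of x^3 (odd) is 0.

0
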